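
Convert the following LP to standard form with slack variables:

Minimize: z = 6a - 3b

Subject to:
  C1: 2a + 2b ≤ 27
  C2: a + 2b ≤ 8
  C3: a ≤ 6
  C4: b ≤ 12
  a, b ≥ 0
min z = 6a - 3b

s.t.
  2a + 2b + s1 = 27
  a + 2b + s2 = 8
  a + s3 = 6
  b + s4 = 12
  a, b, s1, s2, s3, s4 ≥ 0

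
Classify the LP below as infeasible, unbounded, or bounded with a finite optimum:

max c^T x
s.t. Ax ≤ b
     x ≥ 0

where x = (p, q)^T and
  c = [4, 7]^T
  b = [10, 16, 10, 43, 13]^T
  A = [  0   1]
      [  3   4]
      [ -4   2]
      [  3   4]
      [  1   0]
The point (0, 4) satisfies every constraint, so the LP is feasible; the constraints give p ≤ 13 and q ≤ 10, which with p, q ≥ 0 keep the feasible region inside a bounded box. A feasible, bounded LP attains a finite optimum at a vertex.

The LP has an optimal solution: (0, 4) with z = 28.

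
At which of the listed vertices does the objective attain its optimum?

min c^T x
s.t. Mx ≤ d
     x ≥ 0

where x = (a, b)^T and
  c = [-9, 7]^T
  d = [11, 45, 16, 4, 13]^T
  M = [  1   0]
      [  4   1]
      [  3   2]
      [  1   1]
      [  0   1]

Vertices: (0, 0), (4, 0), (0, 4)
Evaluating z = -9a + 7b at each vertex:
  (0, 0): z = 0
  (4, 0): z = -36
  (0, 4): z = 28

The smallest value is z = -36, attained at (4, 0).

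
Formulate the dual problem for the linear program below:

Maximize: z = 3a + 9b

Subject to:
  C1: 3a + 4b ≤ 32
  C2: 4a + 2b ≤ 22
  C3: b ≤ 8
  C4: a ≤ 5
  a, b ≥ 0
Minimize: z = 32y1 + 22y2 + 8y3 + 5y4

Subject to:
  C1: -3y1 - 4y2 - y4 ≤ -3
  C2: -4y1 - 2y2 - y3 ≤ -9
  y1, y2, y3, y4 ≥ 0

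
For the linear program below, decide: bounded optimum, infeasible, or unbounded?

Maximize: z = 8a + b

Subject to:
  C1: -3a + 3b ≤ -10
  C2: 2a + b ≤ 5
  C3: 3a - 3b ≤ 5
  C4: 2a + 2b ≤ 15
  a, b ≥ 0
C3 requires 3a - 3b ≤ 5, while C1 (-3a + 3b ≤ -10) is equivalent to 3a - 3b ≥ 10. Together they would need 10 ≤ 3a - 3b ≤ 5, which is impossible since 10 > 5. No point satisfies all constraints.

The feasible region is empty; the LP is infeasible.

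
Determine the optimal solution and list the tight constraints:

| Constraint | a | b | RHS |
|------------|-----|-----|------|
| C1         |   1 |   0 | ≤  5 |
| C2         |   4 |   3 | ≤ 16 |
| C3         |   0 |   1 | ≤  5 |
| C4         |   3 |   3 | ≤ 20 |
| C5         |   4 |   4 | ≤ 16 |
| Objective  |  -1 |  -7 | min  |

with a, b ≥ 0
Optimal: a = 0, b = 4
Slack at optimum:
  C1: slack = 5
  C2: slack = 4
  C3: slack = 1
  C4: slack = 8
  C5: slack = 0 (binding)
  a ≥ 0: a = 0 (binding)
  b ≥ 0: b = 4
Binding constraints: C5, a ≥ 0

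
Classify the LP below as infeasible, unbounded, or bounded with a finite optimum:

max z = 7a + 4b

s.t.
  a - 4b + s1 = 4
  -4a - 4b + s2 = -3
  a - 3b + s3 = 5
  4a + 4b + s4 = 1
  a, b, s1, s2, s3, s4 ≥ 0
The row 4a + 4b + s4 = 1 with s4 ≥ 0 requires 4a + 4b ≤ 1, while the row -4a - 4b + s2 = -3 with s2 ≥ 0 is equivalent to 4a + 4b ≥ 3. Together they would need 3 ≤ 4a + 4b ≤ 1, which is impossible since 3 > 1. No point satisfies all constraints.

The feasible region is empty; the LP is infeasible.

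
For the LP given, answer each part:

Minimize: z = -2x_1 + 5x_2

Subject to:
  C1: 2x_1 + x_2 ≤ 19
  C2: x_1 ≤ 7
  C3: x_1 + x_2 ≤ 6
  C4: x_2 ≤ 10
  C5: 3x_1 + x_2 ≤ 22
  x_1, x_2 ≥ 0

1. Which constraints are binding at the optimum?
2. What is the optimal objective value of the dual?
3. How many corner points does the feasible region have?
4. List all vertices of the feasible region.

1. C3, x_2 ≥ 0
2. -12 (by strong duality, equal to the primal optimum)
3. 3
4. (0, 0), (6, 0), (0, 6)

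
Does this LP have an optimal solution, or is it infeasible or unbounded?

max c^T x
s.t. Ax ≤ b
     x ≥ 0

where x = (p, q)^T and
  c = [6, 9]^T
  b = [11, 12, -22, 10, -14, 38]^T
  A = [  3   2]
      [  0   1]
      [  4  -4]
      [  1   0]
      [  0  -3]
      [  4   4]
The point (0, 5.5) satisfies every constraint, so the LP is feasible; the constraints give p ≤ 10 and q ≤ 12, which with p, q ≥ 0 keep the feasible region inside a bounded box. A feasible, bounded LP attains a finite optimum at a vertex.

Evaluating z = 6p + 9q at each vertex:
  (0, 5.5): z = 49.5

Feasible with finite optimum z* = 49.5 at (0, 5.5).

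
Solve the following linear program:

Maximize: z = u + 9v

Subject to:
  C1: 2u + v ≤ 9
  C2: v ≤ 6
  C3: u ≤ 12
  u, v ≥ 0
Each vertex is the intersection of two constraint boundaries that also satisfies all remaining constraints:
  u = 0 and v = 0 → (0, 0)
  2u + v = 9 and v = 0 → (4.5, 0)
  2u + v = 9 and v = 6 → (1.5, 6)
  v = 6 and u = 0 → (0, 6)

Evaluating z = u + 9v at each vertex:
  (0, 0): z = 0
  (4.5, 0): z = 4.5
  (1.5, 6): z = 55.5
  (0, 6): z = 54

The maximum is at (1.5, 6) with z = 55.5.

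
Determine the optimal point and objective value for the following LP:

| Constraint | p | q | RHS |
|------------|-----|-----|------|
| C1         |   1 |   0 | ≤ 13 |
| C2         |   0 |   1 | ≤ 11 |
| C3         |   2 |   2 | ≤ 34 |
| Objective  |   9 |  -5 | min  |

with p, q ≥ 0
Each vertex is the intersection of two constraint boundaries that also satisfies all remaining constraints:
  p = 0 and q = 0 → (0, 0)
  p = 13 and q = 0 → (13, 0)
  p = 13 and 2p + 2q = 34 → (13, 4)
  q = 11 and 2p + 2q = 34 → (6, 11)
  q = 11 and p = 0 → (0, 11)

Evaluating z = 9p - 5q at each vertex:
  (0, 0): z = 0
  (13, 0): z = 117
  (13, 4): z = 97
  (6, 11): z = -1
  (0, 11): z = -55

The minimum is at (0, 11) with z = -55.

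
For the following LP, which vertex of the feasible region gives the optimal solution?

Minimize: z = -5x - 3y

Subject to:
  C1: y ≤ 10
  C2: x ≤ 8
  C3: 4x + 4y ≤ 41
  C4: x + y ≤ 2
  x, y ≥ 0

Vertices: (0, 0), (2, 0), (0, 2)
Evaluating z = -5x - 3y at each vertex:
  (0, 0): z = 0
  (2, 0): z = -10
  (0, 2): z = -6

The smallest value is z = -10, attained at (2, 0).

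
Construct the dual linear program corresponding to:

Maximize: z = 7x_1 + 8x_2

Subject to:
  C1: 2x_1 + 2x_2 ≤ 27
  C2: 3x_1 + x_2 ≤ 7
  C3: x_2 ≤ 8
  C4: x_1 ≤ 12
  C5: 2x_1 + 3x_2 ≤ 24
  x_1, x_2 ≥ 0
Minimize: z = 27y1 + 7y2 + 8y3 + 12y4 + 24y5

Subject to:
  C1: -2y1 - 3y2 - y4 - 2y5 ≤ -7
  C2: -2y1 - y2 - y3 - 3y5 ≤ -8
  y1, y2, y3, y4, y5 ≥ 0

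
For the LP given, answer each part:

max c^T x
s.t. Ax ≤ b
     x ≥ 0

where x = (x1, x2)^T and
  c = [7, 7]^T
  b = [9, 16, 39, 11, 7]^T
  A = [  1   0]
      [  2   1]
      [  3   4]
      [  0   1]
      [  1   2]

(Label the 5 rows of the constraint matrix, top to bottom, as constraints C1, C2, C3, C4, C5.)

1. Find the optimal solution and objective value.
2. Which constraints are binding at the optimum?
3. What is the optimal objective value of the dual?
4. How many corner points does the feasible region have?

1. x1 = 7, x2 = 0, z = 49
2. C5, x2 ≥ 0
3. 49 (by strong duality, equal to the primal optimum)
4. 3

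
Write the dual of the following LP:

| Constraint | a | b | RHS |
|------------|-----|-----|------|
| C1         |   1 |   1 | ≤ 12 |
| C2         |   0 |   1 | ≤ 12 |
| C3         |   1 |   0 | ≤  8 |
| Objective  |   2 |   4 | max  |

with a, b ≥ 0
Minimize: z = 12y1 + 12y2 + 8y3

Subject to:
  C1: -y1 - y3 ≤ -2
  C2: -y1 - y2 ≤ -4
  y1, y2, y3 ≥ 0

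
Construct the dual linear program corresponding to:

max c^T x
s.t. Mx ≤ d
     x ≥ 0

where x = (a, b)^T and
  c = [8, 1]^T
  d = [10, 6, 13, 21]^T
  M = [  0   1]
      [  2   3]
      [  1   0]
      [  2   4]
Minimize: z = 10y1 + 6y2 + 13y3 + 21y4

Subject to:
  C1: -2y2 - y3 - 2y4 ≤ -8
  C2: -y1 - 3y2 - 4y4 ≤ -1
  y1, y2, y3, y4 ≥ 0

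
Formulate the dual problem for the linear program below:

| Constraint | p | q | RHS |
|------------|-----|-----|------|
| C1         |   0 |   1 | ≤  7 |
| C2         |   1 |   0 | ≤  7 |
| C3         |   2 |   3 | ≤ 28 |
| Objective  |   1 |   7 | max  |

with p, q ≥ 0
Minimize: z = 7y1 + 7y2 + 28y3

Subject to:
  C1: -y2 - 2y3 ≤ -1
  C2: -y1 - 3y3 ≤ -7
  y1, y2, y3 ≥ 0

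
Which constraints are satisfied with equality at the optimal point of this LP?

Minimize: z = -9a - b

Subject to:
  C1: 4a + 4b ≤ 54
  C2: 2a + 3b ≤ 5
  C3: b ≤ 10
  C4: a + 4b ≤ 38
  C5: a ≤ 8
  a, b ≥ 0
Optimal: a = 2.5, b = 0
Slack at optimum:
  C1: slack = 44
  C2: slack = 0 (binding)
  C3: slack = 10
  C4: slack = 35.5
  C5: slack = 5.5
  a ≥ 0: a = 2.5
  b ≥ 0: b = 0 (binding)
Binding constraints: C2, b ≥ 0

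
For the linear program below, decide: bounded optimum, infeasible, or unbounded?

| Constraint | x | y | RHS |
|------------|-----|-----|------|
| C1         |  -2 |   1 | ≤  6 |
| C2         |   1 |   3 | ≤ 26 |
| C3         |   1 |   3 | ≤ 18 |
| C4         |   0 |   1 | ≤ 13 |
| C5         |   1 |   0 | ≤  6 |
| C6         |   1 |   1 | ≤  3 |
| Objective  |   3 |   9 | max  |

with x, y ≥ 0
The point (0, 3) satisfies every constraint, so the LP is feasible; the constraints give x ≤ 6 and y ≤ 13, which with x, y ≥ 0 keep the feasible region inside a bounded box. A feasible, bounded LP attains a finite optimum at a vertex.

Feasible with finite optimum z* = 27 at (0, 3).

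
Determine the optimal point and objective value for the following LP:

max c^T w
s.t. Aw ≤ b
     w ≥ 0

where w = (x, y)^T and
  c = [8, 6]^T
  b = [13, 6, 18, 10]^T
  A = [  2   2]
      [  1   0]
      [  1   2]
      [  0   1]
Each vertex is the intersection of two constraint boundaries that also satisfies all remaining constraints:
  x = 0 and y = 0 → (0, 0)
  x = 6 and y = 0 → (6, 0)
  2x + 2y = 13 and x = 6 → (6, 0.5)
  2x + 2y = 13 and x = 0 → (0, 6.5)

Evaluating z = 8x + 6y at each vertex:
  (0, 0): z = 0
  (6, 0): z = 48
  (6, 0.5): z = 51
  (0, 6.5): z = 39

The maximum is at (6, 0.5) with z = 51.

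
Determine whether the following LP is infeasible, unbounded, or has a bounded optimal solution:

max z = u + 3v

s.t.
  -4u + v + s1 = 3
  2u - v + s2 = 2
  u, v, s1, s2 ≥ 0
Feasible point: (0, 0) satisfies every constraint, so the LP is feasible.
Direction d = (1, 4): for each constraint row a, a·d ≤ 0 —
  (-4)(1) + (1)(4) = 0 ≤ 0
  (2)(1) + (-1)(4) = -2 ≤ 0
and d ≥ 0, so (0, 0) + t·d stays feasible for every t ≥ 0. Along this ray z = u + 3v changes by 13 per unit t, so z → +∞.

Unbounded: there is a feasible ray along which z → +∞.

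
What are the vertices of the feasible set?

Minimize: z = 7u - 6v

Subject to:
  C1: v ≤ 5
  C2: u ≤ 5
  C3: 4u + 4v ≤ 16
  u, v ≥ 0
Each vertex is the intersection of two constraint boundaries that also satisfies all remaining constraints:
  u = 0 and v = 0 → (0, 0)
  4u + 4v = 16 and v = 0 → (4, 0)
  4u + 4v = 16 and u = 0 → (0, 4)

Vertices: (0, 0), (4, 0), (0, 4)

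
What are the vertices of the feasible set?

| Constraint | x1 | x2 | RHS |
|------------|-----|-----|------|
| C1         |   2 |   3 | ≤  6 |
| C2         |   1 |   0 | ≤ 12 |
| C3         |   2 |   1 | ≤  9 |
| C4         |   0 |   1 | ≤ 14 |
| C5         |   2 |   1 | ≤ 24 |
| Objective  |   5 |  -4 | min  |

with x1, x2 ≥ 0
Each vertex is the intersection of two constraint boundaries that also satisfies all remaining constraints:
  x1 = 0 and x2 = 0 → (0, 0)
  2x1 + 3x2 = 6 and x2 = 0 → (3, 0)
  2x1 + 3x2 = 6 and x1 = 0 → (0, 2)

Vertices: (0, 0), (3, 0), (0, 2)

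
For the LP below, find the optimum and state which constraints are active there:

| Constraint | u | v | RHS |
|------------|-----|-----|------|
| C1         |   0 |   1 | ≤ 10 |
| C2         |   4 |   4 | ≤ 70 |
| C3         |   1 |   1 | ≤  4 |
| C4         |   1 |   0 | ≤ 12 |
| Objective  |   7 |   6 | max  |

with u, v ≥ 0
Optimal: u = 4, v = 0
Binding: C3, v ≥ 0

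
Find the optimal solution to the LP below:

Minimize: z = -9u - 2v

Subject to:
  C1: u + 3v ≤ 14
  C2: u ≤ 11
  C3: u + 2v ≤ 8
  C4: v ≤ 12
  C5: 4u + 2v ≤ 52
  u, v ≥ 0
Each vertex is the intersection of two constraint boundaries that also satisfies all remaining constraints:
  u = 0 and v = 0 → (0, 0)
  u + 2v = 8 and v = 0 → (8, 0)
  u + 2v = 8 and u = 0 → (0, 4)

Evaluating z = -9u - 2v at each vertex:
  (0, 0): z = 0
  (8, 0): z = -72
  (0, 4): z = -8

The minimum is at (8, 0) with z = -72.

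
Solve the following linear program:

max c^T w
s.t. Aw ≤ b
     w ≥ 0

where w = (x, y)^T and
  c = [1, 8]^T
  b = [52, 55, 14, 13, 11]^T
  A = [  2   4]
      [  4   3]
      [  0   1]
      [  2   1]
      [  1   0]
Each vertex is the intersection of two constraint boundaries that also satisfies all remaining constraints:
  x = 0 and y = 0 → (0, 0)
  2x + y = 13 and y = 0 → (6.5, 0)
  2x + 4y = 52 and 2x + y = 13 → (0, 13)

Evaluating z = x + 8y at each vertex:
  (0, 0): z = 0
  (6.5, 0): z = 6.5
  (0, 13): z = 104

The maximum is at (0, 13) with z = 104.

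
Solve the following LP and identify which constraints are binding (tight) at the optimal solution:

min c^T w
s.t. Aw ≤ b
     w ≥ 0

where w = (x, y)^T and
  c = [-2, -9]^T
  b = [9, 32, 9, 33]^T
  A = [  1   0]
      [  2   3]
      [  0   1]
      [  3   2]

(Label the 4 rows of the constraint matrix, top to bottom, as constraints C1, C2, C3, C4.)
Optimal: x = 2.5, y = 9
Slack at optimum:
  C1: slack = 6.5
  C2: slack = 0 (binding)
  C3: slack = 0 (binding)
  C4: slack = 7.5
  x ≥ 0: x = 2.5
  y ≥ 0: y = 9
Binding constraints: C2, C3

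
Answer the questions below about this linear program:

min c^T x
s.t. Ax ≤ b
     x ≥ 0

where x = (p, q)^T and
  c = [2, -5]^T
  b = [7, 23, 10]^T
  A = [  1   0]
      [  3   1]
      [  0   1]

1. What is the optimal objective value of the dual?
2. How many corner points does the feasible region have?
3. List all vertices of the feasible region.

1. -50 (by strong duality, equal to the primal optimum)
2. 5
3. (0, 0), (7, 0), (7, 2), (4.333, 10), (0, 10)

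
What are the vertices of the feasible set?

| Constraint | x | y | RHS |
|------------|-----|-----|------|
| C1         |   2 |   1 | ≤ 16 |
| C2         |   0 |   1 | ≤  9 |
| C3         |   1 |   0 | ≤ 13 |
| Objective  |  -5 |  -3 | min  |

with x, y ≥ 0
Each vertex is the intersection of two constraint boundaries that also satisfies all remaining constraints:
  x = 0 and y = 0 → (0, 0)
  2x + y = 16 and y = 0 → (8, 0)
  2x + y = 16 and y = 9 → (3.5, 9)
  y = 9 and x = 0 → (0, 9)

Vertices: (0, 0), (8, 0), (3.5, 9), (0, 9)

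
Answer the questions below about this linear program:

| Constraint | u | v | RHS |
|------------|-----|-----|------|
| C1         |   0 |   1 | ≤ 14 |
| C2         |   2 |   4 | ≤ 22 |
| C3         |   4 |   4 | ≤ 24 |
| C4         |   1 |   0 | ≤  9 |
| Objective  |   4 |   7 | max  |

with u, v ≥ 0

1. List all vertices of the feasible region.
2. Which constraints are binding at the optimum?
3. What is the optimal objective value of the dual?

1. (0, 0), (6, 0), (1, 5), (0, 5.5)
2. C2, C3
3. 39 (by strong duality, equal to the primal optimum)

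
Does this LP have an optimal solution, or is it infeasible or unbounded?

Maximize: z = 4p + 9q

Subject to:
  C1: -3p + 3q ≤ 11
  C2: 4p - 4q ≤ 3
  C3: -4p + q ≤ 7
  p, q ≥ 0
Feasible point: (0, 0) satisfies every constraint, so the LP is feasible.
Direction d = (1, 1): for each constraint row a, a·d ≤ 0 —
  (-3)(1) + (3)(1) = 0 ≤ 0
  (4)(1) + (-4)(1) = 0 ≤ 0
  (-4)(1) + (1)(1) = -3 ≤ 0
and d ≥ 0, so (0, 0) + t·d stays feasible for every t ≥ 0. Along this ray z = 4p + 9q changes by 13 per unit t, so z → +∞.

Unbounded — the objective can increase without bound over the feasible region.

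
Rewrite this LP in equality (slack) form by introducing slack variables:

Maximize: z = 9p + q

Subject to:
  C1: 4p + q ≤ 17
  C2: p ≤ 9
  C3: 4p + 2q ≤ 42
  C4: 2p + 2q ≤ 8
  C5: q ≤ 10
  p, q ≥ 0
max z = 9p + q

s.t.
  4p + q + s1 = 17
  p + s2 = 9
  4p + 2q + s3 = 42
  2p + 2q + s4 = 8
  q + s5 = 10
  p, q, s1, s2, s3, s4, s5 ≥ 0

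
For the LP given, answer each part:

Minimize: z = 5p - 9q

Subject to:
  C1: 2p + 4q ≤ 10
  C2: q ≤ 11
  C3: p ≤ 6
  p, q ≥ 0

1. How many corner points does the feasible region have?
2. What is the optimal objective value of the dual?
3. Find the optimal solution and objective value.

1. 3
2. -22.5 (by strong duality, equal to the primal optimum)
3. p = 0, q = 2.5, z = -22.5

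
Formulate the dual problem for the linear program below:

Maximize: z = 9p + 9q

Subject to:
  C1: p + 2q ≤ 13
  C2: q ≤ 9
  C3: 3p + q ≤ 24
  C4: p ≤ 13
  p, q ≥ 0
Minimize: z = 13y1 + 9y2 + 24y3 + 13y4

Subject to:
  C1: -y1 - 3y3 - y4 ≤ -9
  C2: -2y1 - y2 - y3 ≤ -9
  y1, y2, y3, y4 ≥ 0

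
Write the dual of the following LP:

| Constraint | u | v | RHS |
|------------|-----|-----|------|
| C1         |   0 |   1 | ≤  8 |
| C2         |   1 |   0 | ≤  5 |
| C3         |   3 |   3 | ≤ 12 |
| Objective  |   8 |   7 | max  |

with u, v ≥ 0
Minimize: z = 8y1 + 5y2 + 12y3

Subject to:
  C1: -y2 - 3y3 ≤ -8
  C2: -y1 - 3y3 ≤ -7
  y1, y2, y3 ≥ 0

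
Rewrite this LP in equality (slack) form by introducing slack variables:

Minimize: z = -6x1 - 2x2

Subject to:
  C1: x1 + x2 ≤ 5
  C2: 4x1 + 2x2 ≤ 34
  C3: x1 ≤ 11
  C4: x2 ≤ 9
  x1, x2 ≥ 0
min z = -6x1 - 2x2

s.t.
  x1 + x2 + s1 = 5
  4x1 + 2x2 + s2 = 34
  x1 + s3 = 11
  x2 + s4 = 9
  x1, x2, s1, s2, s3, s4 ≥ 0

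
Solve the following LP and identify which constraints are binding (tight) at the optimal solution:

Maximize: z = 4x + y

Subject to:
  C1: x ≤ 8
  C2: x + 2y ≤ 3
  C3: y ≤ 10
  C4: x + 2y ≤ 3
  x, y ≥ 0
Optimal: x = 3, y = 0
Binding: C2, C4, y ≥ 0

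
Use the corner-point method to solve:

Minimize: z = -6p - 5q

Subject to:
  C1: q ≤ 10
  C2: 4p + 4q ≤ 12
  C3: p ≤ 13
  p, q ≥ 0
Each vertex is the intersection of two constraint boundaries that also satisfies all remaining constraints:
  p = 0 and q = 0 → (0, 0)
  4p + 4q = 12 and q = 0 → (3, 0)
  4p + 4q = 12 and p = 0 → (0, 3)

Evaluating z = -6p - 5q at each vertex:
  (0, 0): z = 0
  (3, 0): z = -18
  (0, 3): z = -15

The minimum is at (3, 0) with z = -18.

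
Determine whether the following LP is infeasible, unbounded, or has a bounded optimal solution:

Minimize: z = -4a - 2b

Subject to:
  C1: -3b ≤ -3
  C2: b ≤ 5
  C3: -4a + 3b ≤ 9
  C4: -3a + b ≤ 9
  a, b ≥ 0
Feasible point: (0, 1) satisfies every constraint, so the LP is feasible.
Direction d = (1, 0): for each constraint row a, a·d ≤ 0 —
  (0)(1) + (-3)(0) = 0 ≤ 0
  (0)(1) + (1)(0) = 0 ≤ 0
  (-4)(1) + (3)(0) = -4 ≤ 0
  (-3)(1) + (1)(0) = -3 ≤ 0
and d ≥ 0, so (0, 1) + t·d stays feasible for every t ≥ 0. Along this ray z = -4a - 2b changes by -4 per unit t, so z → −∞.

The LP is unbounded; z can be made arbitrarily small.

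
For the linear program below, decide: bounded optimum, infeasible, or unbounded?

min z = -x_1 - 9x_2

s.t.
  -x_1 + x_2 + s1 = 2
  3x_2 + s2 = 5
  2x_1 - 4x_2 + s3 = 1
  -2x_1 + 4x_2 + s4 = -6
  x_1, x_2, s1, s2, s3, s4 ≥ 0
The row 2x_1 - 4x_2 + s3 = 1 with s3 ≥ 0 requires 2x_1 - 4x_2 ≤ 1, while the row -2x_1 + 4x_2 + s4 = -6 with s4 ≥ 0 is equivalent to 2x_1 - 4x_2 ≥ 6. Together they would need 6 ≤ 2x_1 - 4x_2 ≤ 1, which is impossible since 6 > 1. No point satisfies all constraints.

Infeasible — the constraint set is empty.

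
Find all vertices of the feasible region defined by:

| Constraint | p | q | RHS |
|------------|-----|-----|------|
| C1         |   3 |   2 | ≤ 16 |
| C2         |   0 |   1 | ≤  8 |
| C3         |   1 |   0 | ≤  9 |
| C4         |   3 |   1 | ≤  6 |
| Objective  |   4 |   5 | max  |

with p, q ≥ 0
Each vertex is the intersection of two constraint boundaries that also satisfies all remaining constraints:
  p = 0 and q = 0 → (0, 0)
  3p + q = 6 and q = 0 → (2, 0)
  3p + q = 6 and p = 0 → (0, 6)

Vertices: (0, 0), (2, 0), (0, 6)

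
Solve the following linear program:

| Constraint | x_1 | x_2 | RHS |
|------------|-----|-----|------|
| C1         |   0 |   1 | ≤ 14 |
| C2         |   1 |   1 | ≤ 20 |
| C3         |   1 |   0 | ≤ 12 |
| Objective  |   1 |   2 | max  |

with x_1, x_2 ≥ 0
Each vertex is the intersection of two constraint boundaries that also satisfies all remaining constraints:
  x_1 = 0 and x_2 = 0 → (0, 0)
  x_1 = 12 and x_2 = 0 → (12, 0)
  x_1 + x_2 = 20 and x_1 = 12 → (12, 8)
  x_2 = 14 and x_1 + x_2 = 20 → (6, 14)
  x_2 = 14 and x_1 = 0 → (0, 14)

Evaluating z = x_1 + 2x_2 at each vertex:
  (0, 0): z = 0
  (12, 0): z = 12
  (12, 8): z = 28
  (6, 14): z = 34
  (0, 14): z = 28

The maximum is at (6, 14) with z = 34.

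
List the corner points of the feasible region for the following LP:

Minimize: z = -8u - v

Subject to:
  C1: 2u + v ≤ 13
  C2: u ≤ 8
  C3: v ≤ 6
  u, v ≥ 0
Each vertex is the intersection of two constraint boundaries that also satisfies all remaining constraints:
  u = 0 and v = 0 → (0, 0)
  2u + v = 13 and v = 0 → (6.5, 0)
  2u + v = 13 and v = 6 → (3.5, 6)
  v = 6 and u = 0 → (0, 6)

Vertices: (0, 0), (6.5, 0), (3.5, 6), (0, 6)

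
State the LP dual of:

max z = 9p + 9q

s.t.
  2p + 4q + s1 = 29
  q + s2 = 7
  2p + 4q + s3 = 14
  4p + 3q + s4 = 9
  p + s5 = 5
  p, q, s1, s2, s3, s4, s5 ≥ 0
Minimize: z = 29y1 + 7y2 + 14y3 + 9y4 + 5y5

Subject to:
  C1: -2y1 - 2y3 - 4y4 - y5 ≤ -9
  C2: -4y1 - y2 - 4y3 - 3y4 ≤ -9
  y1, y2, y3, y4, y5 ≥ 0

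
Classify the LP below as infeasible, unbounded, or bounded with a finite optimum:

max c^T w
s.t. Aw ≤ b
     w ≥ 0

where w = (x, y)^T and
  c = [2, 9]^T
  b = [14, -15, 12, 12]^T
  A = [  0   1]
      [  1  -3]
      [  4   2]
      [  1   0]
The point (0, 6) satisfies every constraint, so the LP is feasible; the constraints give x ≤ 12 and y ≤ 14, which with x, y ≥ 0 keep the feasible region inside a bounded box. A feasible, bounded LP attains a finite optimum at a vertex.

Evaluating z = 2x + 9y at each vertex:
  (0, 5): z = 45
  (0.4286, 5.143): z = 47.14
  (0, 6): z = 54

The LP has an optimal solution: (0, 6) with z = 54.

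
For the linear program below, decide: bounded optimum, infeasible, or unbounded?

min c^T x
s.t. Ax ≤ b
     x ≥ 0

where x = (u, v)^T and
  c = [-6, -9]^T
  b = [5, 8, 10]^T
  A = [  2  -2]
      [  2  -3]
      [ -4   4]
Feasible point: (0, 0) satisfies every constraint, so the LP is feasible.
Direction d = (1, 1): for each constraint row a, a·d ≤ 0 —
  (2)(1) + (-2)(1) = 0 ≤ 0
  (2)(1) + (-3)(1) = -1 ≤ 0
  (-4)(1) + (4)(1) = 0 ≤ 0
and d ≥ 0, so (0, 0) + t·d stays feasible for every t ≥ 0. Along this ray z = -6u - 9v changes by -15 per unit t, so z → −∞.

Unbounded: there is a feasible ray along which z → −∞.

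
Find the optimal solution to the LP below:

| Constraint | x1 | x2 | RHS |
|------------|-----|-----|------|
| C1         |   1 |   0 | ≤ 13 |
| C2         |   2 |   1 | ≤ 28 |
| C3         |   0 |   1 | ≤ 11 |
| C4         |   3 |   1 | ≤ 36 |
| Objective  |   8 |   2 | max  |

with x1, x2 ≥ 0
Each vertex is the intersection of two constraint boundaries that also satisfies all remaining constraints:
  x1 = 0 and x2 = 0 → (0, 0)
  3x1 + x2 = 36 and x2 = 0 → (12, 0)
  x2 = 11 and 3x1 + x2 = 36 → (8.333, 11)
  x2 = 11 and x1 = 0 → (0, 11)

Evaluating z = 8x1 + 2x2 at each vertex:
  (0, 0): z = 0
  (12, 0): z = 96
  (8.333, 11): z = 88.67
  (0, 11): z = 22

The maximum is at (12, 0) with z = 96.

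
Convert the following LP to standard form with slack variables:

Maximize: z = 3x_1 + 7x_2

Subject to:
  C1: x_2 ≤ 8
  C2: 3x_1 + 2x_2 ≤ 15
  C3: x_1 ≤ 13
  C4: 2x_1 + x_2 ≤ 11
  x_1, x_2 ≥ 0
max z = 3x_1 + 7x_2

s.t.
  x_2 + s1 = 8
  3x_1 + 2x_2 + s2 = 15
  x_1 + s3 = 13
  2x_1 + x_2 + s4 = 11
  x_1, x_2, s1, s2, s3, s4 ≥ 0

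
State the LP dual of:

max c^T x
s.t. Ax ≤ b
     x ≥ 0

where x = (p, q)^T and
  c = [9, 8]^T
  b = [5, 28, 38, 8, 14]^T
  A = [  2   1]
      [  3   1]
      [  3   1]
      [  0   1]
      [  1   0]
Minimize: z = 5y1 + 28y2 + 38y3 + 8y4 + 14y5

Subject to:
  C1: -2y1 - 3y2 - 3y3 - y5 ≤ -9
  C2: -y1 - y2 - y3 - y4 ≤ -8
  y1, y2, y3, y4, y5 ≥ 0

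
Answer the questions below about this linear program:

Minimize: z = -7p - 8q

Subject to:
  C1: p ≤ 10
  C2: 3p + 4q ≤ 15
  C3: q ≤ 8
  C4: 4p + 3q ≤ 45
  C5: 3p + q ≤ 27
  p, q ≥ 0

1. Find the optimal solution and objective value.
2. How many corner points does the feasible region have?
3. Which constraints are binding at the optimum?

1. p = 5, q = 0, z = -35
2. 3
3. C2, q ≥ 0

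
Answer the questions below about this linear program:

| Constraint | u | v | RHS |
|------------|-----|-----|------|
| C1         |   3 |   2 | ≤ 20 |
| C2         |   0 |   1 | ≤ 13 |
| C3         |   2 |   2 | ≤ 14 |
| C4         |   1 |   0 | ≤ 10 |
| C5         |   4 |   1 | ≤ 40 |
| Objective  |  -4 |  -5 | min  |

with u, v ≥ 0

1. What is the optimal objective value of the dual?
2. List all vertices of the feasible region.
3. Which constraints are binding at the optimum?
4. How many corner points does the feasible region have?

1. -35 (by strong duality, equal to the primal optimum)
2. (0, 0), (6.667, 0), (6, 1), (0, 7)
3. C3, u ≥ 0
4. 4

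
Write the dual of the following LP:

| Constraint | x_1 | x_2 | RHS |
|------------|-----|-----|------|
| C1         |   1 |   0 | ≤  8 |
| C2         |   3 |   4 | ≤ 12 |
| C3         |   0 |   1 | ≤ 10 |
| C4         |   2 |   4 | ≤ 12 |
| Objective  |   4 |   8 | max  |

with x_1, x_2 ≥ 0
Minimize: z = 8y1 + 12y2 + 10y3 + 12y4

Subject to:
  C1: -y1 - 3y2 - 2y4 ≤ -4
  C2: -4y2 - y3 - 4y4 ≤ -8
  y1, y2, y3, y4 ≥ 0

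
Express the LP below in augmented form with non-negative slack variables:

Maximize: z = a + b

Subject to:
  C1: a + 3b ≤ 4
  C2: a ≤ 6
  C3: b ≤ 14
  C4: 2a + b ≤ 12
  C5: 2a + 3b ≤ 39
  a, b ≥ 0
max z = a + b

s.t.
  a + 3b + s1 = 4
  a + s2 = 6
  b + s3 = 14
  2a + b + s4 = 12
  2a + 3b + s5 = 39
  a, b, s1, s2, s3, s4, s5 ≥ 0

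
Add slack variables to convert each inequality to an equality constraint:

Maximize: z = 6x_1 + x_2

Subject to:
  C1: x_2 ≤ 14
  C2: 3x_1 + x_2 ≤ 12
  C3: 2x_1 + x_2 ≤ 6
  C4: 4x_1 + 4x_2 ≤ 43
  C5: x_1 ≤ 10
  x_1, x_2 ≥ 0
max z = 6x_1 + x_2

s.t.
  x_2 + s1 = 14
  3x_1 + x_2 + s2 = 12
  2x_1 + x_2 + s3 = 6
  4x_1 + 4x_2 + s4 = 43
  x_1 + s5 = 10
  x_1, x_2, s1, s2, s3, s4, s5 ≥ 0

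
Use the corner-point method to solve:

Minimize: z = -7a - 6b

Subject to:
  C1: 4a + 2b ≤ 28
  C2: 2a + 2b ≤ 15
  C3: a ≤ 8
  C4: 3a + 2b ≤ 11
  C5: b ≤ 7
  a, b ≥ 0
a = 0, b = 5.5, z = -33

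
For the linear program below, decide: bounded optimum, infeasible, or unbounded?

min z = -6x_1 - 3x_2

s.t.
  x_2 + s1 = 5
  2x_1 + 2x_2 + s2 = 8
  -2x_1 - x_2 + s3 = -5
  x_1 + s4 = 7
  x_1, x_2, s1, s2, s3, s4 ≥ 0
The point (4, 0) satisfies every constraint, so the LP is feasible; the constraints give x_1 ≤ 7 and x_2 ≤ 5, which with x_1, x_2 ≥ 0 keep the feasible region inside a bounded box. A feasible, bounded LP attains a finite optimum at a vertex.

Evaluating z = -6x_1 - 3x_2 at each vertex:
  (2.5, 0): z = -15
  (4, 0): z = -24
  (1, 3): z = -15

Bounded optimum: z* = -24 at (4, 0).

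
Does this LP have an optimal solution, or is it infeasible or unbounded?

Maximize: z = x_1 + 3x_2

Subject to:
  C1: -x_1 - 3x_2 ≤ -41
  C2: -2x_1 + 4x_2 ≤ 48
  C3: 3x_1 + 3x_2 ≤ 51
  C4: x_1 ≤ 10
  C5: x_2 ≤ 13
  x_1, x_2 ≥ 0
The point (4, 13) satisfies every constraint, so the LP is feasible; the constraints give x_1 ≤ 10 and x_2 ≤ 13, which with x_1, x_2 ≥ 0 keep the feasible region inside a bounded box. A feasible, bounded LP attains a finite optimum at a vertex.

Bounded optimum: z* = 43 at (4, 13).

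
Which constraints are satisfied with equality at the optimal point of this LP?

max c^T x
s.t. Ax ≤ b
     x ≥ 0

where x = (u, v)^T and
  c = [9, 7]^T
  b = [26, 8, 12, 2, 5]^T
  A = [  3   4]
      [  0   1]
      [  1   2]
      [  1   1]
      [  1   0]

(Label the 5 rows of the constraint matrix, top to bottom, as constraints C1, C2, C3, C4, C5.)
Optimal: u = 2, v = 0
Binding: C4, v ≥ 0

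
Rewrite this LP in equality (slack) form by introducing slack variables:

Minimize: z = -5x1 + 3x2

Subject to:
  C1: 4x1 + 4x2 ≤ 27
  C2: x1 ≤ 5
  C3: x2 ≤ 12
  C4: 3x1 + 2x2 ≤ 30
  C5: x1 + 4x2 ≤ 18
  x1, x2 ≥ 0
min z = -5x1 + 3x2

s.t.
  4x1 + 4x2 + s1 = 27
  x1 + s2 = 5
  x2 + s3 = 12
  3x1 + 2x2 + s4 = 30
  x1 + 4x2 + s5 = 18
  x1, x2, s1, s2, s3, s4, s5 ≥ 0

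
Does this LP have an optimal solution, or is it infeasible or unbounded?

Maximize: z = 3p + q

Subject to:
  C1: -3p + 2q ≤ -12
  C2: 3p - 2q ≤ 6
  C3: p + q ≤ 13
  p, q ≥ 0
C2 requires 3p - 2q ≤ 6, while C1 (-3p + 2q ≤ -12) is equivalent to 3p - 2q ≥ 12. Together they would need 12 ≤ 3p - 2q ≤ 6, which is impossible since 12 > 6. No point satisfies all constraints.

The feasible region is empty; the LP is infeasible.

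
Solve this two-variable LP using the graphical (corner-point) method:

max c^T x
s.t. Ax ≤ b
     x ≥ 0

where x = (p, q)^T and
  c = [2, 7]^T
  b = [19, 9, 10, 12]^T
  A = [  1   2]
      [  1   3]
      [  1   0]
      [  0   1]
Each vertex is the intersection of two constraint boundaries that also satisfies all remaining constraints:
  p = 0 and q = 0 → (0, 0)
  p + 3q = 9 and q = 0 → (9, 0)
  p + 3q = 9 and p = 0 → (0, 3)

Evaluating z = 2p + 7q at each vertex:
  (0, 0): z = 0
  (9, 0): z = 18
  (0, 3): z = 21

The maximum is at (0, 3) with z = 21.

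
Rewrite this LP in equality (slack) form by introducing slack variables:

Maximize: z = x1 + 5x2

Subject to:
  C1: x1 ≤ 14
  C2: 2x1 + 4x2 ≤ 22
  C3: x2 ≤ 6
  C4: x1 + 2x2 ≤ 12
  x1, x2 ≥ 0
max z = x1 + 5x2

s.t.
  x1 + s1 = 14
  2x1 + 4x2 + s2 = 22
  x2 + s3 = 6
  x1 + 2x2 + s4 = 12
  x1, x2, s1, s2, s3, s4 ≥ 0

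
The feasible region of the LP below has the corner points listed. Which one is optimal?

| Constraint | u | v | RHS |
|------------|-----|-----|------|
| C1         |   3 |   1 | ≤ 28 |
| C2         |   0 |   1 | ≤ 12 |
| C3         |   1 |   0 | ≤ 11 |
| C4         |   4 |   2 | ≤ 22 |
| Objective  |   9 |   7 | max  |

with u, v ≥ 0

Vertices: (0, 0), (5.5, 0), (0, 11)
Evaluating z = 9u + 7v at each vertex:
  (0, 0): z = 0
  (5.5, 0): z = 49.5
  (0, 11): z = 77

The largest value is z = 77, attained at (0, 11).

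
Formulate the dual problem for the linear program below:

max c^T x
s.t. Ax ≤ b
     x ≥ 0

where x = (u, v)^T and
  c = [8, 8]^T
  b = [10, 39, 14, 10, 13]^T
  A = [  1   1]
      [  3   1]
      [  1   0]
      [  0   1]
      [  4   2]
Minimize: z = 10y1 + 39y2 + 14y3 + 10y4 + 13y5

Subject to:
  C1: -y1 - 3y2 - y3 - 4y5 ≤ -8
  C2: -y1 - y2 - y4 - 2y5 ≤ -8
  y1, y2, y3, y4, y5 ≥ 0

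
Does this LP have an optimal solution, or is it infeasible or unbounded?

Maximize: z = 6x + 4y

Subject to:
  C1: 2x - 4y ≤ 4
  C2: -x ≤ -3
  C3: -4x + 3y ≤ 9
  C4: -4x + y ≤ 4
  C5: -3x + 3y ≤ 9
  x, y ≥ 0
Feasible point: (3, 1) satisfies every constraint, so the LP is feasible.
Direction d = (1, 1): for each constraint row a, a·d ≤ 0 —
  (2)(1) + (-4)(1) = -2 ≤ 0
  (-1)(1) + (0)(1) = -1 ≤ 0
  (-4)(1) + (3)(1) = -1 ≤ 0
  (-4)(1) + (1)(1) = -3 ≤ 0
  (-3)(1) + (3)(1) = 0 ≤ 0
and d ≥ 0, so (3, 1) + t·d stays feasible for every t ≥ 0. Along this ray z = 6x + 4y changes by 10 per unit t, so z → +∞.

Unbounded — the objective can increase without bound over the feasible region.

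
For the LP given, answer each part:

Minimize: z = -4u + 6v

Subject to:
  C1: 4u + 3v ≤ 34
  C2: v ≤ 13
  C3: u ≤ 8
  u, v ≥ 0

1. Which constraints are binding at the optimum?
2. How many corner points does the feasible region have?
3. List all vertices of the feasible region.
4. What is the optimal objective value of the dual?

1. C3, v ≥ 0
2. 4
3. (0, 0), (8, 0), (8, 0.6667), (0, 11.33)
4. -32 (by strong duality, equal to the primal optimum)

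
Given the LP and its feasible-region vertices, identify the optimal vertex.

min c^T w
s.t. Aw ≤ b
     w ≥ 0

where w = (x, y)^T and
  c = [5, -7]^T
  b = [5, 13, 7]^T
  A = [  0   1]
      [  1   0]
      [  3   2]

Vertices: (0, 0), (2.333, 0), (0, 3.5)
(0, 3.5) with z = -24.5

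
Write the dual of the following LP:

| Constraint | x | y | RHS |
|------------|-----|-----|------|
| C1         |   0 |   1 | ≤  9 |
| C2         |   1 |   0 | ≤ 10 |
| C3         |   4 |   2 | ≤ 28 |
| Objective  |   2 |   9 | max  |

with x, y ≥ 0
Minimize: z = 9y1 + 10y2 + 28y3

Subject to:
  C1: -y2 - 4y3 ≤ -2
  C2: -y1 - 2y3 ≤ -9
  y1, y2, y3 ≥ 0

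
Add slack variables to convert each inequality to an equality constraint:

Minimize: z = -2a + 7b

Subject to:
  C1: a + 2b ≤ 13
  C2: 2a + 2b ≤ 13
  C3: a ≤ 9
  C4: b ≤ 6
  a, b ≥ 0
min z = -2a + 7b

s.t.
  a + 2b + s1 = 13
  2a + 2b + s2 = 13
  a + s3 = 9
  b + s4 = 6
  a, b, s1, s2, s3, s4 ≥ 0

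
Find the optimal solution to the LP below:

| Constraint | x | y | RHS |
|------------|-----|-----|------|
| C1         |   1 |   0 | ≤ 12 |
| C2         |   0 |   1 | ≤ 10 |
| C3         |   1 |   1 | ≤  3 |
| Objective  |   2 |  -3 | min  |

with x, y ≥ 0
x = 0, y = 3, z = -9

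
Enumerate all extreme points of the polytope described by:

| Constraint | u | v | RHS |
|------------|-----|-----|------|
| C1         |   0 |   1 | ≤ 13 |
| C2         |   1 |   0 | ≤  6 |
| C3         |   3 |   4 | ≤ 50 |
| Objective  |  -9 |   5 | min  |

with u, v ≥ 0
Each vertex is the intersection of two constraint boundaries that also satisfies all remaining constraints:
  u = 0 and v = 0 → (0, 0)
  u = 6 and v = 0 → (6, 0)
  u = 6 and 3u + 4v = 50 → (6, 8)
  3u + 4v = 50 and u = 0 → (0, 12.5)

Vertices: (0, 0), (6, 0), (6, 8), (0, 12.5)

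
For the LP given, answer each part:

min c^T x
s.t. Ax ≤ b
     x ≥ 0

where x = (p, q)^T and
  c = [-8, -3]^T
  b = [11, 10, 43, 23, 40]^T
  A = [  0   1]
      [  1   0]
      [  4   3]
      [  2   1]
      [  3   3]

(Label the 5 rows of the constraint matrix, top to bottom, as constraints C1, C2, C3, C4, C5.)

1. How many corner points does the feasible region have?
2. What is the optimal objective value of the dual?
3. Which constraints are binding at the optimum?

1. 6
2. -83 (by strong duality, equal to the primal optimum)
3. C2, C3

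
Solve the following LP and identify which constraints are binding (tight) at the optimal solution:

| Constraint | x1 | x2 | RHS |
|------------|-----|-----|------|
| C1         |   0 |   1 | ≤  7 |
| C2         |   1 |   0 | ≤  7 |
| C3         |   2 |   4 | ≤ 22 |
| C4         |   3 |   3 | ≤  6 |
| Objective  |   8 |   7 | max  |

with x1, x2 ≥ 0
Optimal: x1 = 2, x2 = 0
Slack at optimum:
  C1: slack = 7
  C2: slack = 5
  C3: slack = 18
  C4: slack = 0 (binding)
  x1 ≥ 0: x1 = 2
  x2 ≥ 0: x2 = 0 (binding)
Binding constraints: C4, x2 ≥ 0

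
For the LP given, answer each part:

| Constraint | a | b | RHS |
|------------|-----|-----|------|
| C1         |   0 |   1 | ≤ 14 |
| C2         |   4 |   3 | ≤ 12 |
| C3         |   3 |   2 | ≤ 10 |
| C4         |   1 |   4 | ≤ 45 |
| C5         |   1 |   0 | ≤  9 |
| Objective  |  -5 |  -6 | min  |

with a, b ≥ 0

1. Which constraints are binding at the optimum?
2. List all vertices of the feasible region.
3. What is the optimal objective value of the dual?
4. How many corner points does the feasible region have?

1. C2, a ≥ 0
2. (0, 0), (3, 0), (0, 4)
3. -24 (by strong duality, equal to the primal optimum)
4. 3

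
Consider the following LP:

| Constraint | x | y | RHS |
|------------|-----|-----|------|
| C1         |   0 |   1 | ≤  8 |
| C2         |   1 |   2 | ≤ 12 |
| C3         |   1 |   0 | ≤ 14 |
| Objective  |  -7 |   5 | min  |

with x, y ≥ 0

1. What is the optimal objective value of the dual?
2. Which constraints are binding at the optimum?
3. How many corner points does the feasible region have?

1. -84 (by strong duality, equal to the primal optimum)
2. C2, y ≥ 0
3. 3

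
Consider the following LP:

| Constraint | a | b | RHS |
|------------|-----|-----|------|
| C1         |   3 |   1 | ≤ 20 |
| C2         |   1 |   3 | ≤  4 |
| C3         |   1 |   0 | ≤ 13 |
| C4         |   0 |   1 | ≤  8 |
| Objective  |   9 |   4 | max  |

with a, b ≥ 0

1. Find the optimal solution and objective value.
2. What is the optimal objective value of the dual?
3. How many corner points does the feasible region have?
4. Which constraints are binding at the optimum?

1. a = 4, b = 0, z = 36
2. 36 (by strong duality, equal to the primal optimum)
3. 3
4. C2, b ≥ 0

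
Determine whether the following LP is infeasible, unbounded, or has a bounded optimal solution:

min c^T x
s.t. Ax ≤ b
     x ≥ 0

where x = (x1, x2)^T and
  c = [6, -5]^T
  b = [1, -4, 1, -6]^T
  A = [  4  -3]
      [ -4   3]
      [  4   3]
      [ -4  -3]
One constraint requires 4x1 - 3x2 ≤ 1, while the constraint -4x1 + 3x2 ≤ -4 is equivalent to 4x1 - 3x2 ≥ 4. Together they would need 4 ≤ 4x1 - 3x2 ≤ 1, which is impossible since 4 > 1. No point satisfies all constraints.

Infeasible — the constraint set is empty.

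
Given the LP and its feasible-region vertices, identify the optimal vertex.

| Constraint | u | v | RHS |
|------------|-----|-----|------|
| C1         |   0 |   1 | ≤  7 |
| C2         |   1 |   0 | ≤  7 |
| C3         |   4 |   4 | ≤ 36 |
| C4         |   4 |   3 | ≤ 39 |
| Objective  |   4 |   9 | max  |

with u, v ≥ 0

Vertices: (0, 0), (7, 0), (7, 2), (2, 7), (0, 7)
Evaluating z = 4u + 9v at each vertex:
  (0, 0): z = 0
  (7, 0): z = 28
  (7, 2): z = 46
  (2, 7): z = 71
  (0, 7): z = 63

The largest value is z = 71, attained at (2, 7).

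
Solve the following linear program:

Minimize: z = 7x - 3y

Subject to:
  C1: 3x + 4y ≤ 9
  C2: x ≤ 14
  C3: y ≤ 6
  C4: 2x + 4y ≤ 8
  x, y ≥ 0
x = 0, y = 2, z = -6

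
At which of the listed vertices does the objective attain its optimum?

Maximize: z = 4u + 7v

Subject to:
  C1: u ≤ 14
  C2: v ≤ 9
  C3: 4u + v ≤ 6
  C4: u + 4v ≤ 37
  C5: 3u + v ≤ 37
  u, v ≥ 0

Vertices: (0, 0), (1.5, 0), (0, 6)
Evaluating z = 4u + 7v at each vertex:
  (0, 0): z = 0
  (1.5, 0): z = 6
  (0, 6): z = 42

The largest value is z = 42, attained at (0, 6).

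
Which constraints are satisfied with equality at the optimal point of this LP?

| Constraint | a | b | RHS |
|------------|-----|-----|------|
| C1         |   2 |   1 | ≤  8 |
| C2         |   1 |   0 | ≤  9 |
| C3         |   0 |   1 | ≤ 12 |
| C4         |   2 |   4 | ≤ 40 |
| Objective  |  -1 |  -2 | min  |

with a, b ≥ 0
Optimal: a = 0, b = 8
Slack at optimum:
  C1: slack = 0 (binding)
  C2: slack = 9
  C3: slack = 4
  C4: slack = 8
  a ≥ 0: a = 0 (binding)
  b ≥ 0: b = 8
Binding constraints: C1, a ≥ 0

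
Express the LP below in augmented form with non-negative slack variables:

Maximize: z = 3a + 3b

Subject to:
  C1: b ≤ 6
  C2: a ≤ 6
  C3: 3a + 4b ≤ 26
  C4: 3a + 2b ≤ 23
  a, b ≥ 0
max z = 3a + 3b

s.t.
  b + s1 = 6
  a + s2 = 6
  3a + 4b + s3 = 26
  3a + 2b + s4 = 23
  a, b, s1, s2, s3, s4 ≥ 0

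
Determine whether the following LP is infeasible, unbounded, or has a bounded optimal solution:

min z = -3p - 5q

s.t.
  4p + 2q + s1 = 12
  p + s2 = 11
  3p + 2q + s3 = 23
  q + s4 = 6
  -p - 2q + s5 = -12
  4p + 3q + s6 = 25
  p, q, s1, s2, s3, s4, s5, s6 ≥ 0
The point (0, 6) satisfies every constraint, so the LP is feasible; the constraints give p ≤ 11 and q ≤ 6, which with p, q ≥ 0 keep the feasible region inside a bounded box. A feasible, bounded LP attains a finite optimum at a vertex.

Bounded optimum: z* = -30 at (0, 6).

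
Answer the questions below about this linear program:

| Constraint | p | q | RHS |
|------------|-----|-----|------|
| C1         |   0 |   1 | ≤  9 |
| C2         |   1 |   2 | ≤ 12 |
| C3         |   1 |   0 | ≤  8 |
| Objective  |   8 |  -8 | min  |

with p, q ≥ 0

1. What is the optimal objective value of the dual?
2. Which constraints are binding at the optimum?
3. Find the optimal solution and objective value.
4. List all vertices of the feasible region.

1. -48 (by strong duality, equal to the primal optimum)
2. C2, p ≥ 0
3. p = 0, q = 6, z = -48
4. (0, 0), (8, 0), (8, 2), (0, 6)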